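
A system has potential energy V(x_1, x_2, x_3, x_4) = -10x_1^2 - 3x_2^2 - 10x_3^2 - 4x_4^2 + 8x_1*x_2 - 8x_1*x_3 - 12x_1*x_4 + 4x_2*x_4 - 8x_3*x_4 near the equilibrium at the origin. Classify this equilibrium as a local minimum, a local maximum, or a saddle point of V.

The Hessian at the origin is H = [[-20, 8, -8, -12], [8, -6, 0, 4], [-8, 0, -20, -8], [-12, 4, -8, -8]].
Row-reducing H symmetrically gives the diagonal entries -20, -14/5, -92/7, -4/23.
Counting signs: 4 negative.
H is negative definite, so the origin is a strict local maximum.

local maximum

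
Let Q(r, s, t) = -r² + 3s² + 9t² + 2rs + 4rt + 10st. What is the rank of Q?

Write A = [[-1, 1, 2], [1, 3, 5], [2, 5, 9]].
Congruent diagonalization of A (simultaneous row and column reduction) yields pivots -1, 4, 3/4.
Counting signs: 2 positive, 1 negative.
The rank is the number of nonzero pivots: 3.

3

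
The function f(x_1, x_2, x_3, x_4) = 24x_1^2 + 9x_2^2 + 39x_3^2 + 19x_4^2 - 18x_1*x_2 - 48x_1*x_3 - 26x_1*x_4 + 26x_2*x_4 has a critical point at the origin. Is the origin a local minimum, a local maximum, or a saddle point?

local minimum

The Hessian at the origin is H = [[48, -18, -48, -26], [-18, 18, 0, 26], [-48, 0, 78, 0], [-26, 26, 0, 38]].
Congruent diagonalization of H (simultaneous row and column reduction) yields pivots 48, 45/4, 6/5, 4/9.
Counting signs: 4 positive.
H is positive definite, so the origin is a strict local minimum.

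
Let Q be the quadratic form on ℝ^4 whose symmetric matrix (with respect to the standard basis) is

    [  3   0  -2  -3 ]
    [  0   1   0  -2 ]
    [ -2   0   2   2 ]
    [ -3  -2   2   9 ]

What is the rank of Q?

4

Symmetric row and column elimination reduces A to a congruent diagonal form with pivots 3, 1, 2/3, 2.
Counting signs: 4 positive.
The rank is the number of nonzero pivots: 4.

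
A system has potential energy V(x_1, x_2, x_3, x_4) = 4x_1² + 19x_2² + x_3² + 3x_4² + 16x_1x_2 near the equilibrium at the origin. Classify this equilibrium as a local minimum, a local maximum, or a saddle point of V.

local minimum

The Hessian at the origin is H = [[8, 16, 0, 0], [16, 38, 0, 0], [0, 0, 2, 0], [0, 0, 0, 6]].
An LDLᵀ factorisation of H has diagonal entries 8, 6, 2, 6.
Counting signs: 4 positive.
H is positive definite, so the origin is a strict local minimum.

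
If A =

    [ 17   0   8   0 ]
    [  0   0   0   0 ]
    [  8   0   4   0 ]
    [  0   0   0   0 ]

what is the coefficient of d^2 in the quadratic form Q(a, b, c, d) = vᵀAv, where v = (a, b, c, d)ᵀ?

0

The coefficient of d^2 is the diagonal entry A[4,4] = 0.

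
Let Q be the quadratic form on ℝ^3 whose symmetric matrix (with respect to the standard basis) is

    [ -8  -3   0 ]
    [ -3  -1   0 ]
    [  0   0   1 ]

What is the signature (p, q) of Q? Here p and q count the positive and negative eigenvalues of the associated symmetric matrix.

Congruent diagonalization of A (simultaneous row and column reduction) yields pivots -8, 1/8, 1.
So there are 2 positive, 1 negative pivots.

(2, 1)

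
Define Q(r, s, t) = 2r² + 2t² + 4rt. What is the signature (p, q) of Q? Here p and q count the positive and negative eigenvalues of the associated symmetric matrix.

(1, 0)

Write A = [[2, 0, 2], [0, 0, 0], [2, 0, 2]].
Applying the same elementary operations to the rows and columns of A produces a congruent diagonal matrix with entries 2, 0, 0.
Counting signs: 1 positive, 2 zero.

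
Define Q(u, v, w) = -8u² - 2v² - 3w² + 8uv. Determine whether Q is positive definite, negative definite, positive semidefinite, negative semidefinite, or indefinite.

The associated matrix is A = [[-8, 4, 0], [4, -2, 0], [0, 0, -3]].
Congruent diagonalization of A (simultaneous row and column reduction) yields pivots -8, 0, -3.
So there are 2 negative, 1 zero pivots.
Hence Q is negative semidefinite.

negative semidefinite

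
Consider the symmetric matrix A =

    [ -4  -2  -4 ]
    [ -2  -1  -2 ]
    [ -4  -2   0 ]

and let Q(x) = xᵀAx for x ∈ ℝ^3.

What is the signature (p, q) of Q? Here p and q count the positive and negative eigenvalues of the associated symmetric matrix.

Applying the same elementary operations to the rows and columns of A produces a congruent diagonal matrix with entries -4, 0, 4.
So there are 1 positive, 1 negative, 1 zero pivots.

(1, 1)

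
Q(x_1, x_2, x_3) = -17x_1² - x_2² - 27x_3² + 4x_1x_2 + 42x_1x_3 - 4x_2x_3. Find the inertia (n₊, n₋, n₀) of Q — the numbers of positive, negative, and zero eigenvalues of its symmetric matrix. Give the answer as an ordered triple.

The symmetric matrix is A = [[-17, 2, 21], [2, -1, -2], [21, -2, -27]].
Applying the same elementary operations to the rows and columns of A produces a congruent diagonal matrix with entries -17, -13/17, -10/13.
That gives 3 negative pivots.

(0, 3, 0)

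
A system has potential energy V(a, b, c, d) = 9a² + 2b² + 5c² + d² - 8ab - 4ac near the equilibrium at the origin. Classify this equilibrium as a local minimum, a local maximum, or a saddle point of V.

The Hessian at the origin is H = [[18, -8, -4, 0], [-8, 4, 0, 0], [-4, 0, 10, 0], [0, 0, 0, 2]].
An LDLᵀ factorisation of H has diagonal entries 18, 4/9, 2, 2.
That gives 4 positive pivots.
H is positive definite, so the origin is a strict local minimum.

local minimum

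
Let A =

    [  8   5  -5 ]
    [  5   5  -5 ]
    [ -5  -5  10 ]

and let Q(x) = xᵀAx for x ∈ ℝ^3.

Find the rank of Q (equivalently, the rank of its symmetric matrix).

3

An LDLᵀ factorisation of A has diagonal entries 8, 15/8, 5.
That gives 3 positive pivots.
The rank is the number of nonzero pivots: 3.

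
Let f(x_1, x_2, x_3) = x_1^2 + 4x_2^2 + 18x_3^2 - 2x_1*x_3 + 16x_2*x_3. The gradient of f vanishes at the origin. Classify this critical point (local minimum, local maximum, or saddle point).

local minimum

The Hessian at the origin is H = [[2, 0, -2], [0, 8, 16], [-2, 16, 36]].
Symmetric row and column elimination reduces H to a congruent diagonal form with pivots 2, 8, 2.
That gives 3 positive pivots.
H is positive definite, so the origin is a strict local minimum.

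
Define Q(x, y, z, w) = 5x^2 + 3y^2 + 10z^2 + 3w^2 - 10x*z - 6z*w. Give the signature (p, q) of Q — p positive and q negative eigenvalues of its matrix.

(4, 0)

Write A = [[5, 0, -5, 0], [0, 3, 0, 0], [-5, 0, 10, -3], [0, 0, -3, 3]].
Row-reducing A symmetrically gives the diagonal entries 5, 3, 5, 6/5.
Counting signs: 4 positive.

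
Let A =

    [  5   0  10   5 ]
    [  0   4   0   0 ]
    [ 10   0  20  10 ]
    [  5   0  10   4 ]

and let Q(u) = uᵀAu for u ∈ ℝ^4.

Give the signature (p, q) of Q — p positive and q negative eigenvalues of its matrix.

Congruent diagonalization of A (simultaneous row and column reduction) yields pivots 5, 4, 0, -1.
Counting signs: 2 positive, 1 negative, 1 zero.

(2, 1)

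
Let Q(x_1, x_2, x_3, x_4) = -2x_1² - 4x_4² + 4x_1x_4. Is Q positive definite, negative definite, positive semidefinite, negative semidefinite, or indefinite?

negative semidefinite

The symmetric matrix is A = [[-2, 0, 0, 2], [0, 0, 0, 0], [0, 0, 0, 0], [2, 0, 0, -4]].
Congruent diagonalization of A (simultaneous row and column reduction) yields pivots -2, 0, 0, -2.
So there are 2 negative, 2 zero pivots.
Hence Q is negative semidefinite.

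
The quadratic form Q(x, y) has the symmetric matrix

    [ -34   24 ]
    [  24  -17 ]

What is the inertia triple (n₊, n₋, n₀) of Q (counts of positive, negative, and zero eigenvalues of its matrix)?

Symmetric row and column elimination reduces A to a congruent diagonal form with pivots -34, -1/17.
That gives 2 negative pivots.

(0, 2, 0)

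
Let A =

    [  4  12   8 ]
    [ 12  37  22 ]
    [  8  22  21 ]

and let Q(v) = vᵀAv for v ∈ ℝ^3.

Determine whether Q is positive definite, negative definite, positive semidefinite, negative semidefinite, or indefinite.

positive definite

Applying the same elementary operations to the rows and columns of A produces a congruent diagonal matrix with entries 4, 1, 1.
So there are 3 positive pivots.
Hence Q is positive definite.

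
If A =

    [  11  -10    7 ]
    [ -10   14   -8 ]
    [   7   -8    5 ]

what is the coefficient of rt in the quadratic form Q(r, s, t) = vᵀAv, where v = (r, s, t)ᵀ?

The coefficient of rt is A[1,3] + A[3,1] = 2·7 = 14.

14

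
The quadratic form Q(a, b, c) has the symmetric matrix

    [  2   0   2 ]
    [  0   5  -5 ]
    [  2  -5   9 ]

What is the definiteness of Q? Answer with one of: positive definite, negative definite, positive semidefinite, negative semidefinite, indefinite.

positive definite

Symmetric row and column elimination reduces A to a congruent diagonal form with pivots 2, 5, 2.
Counting signs: 3 positive.
Hence Q is positive definite.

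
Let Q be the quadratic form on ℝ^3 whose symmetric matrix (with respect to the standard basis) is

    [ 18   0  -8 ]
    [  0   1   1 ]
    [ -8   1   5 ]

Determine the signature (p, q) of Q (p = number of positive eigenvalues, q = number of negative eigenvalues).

Symmetric row and column elimination reduces A to a congruent diagonal form with pivots 18, 1, 4/9.
Counting signs: 3 positive.

(3, 0)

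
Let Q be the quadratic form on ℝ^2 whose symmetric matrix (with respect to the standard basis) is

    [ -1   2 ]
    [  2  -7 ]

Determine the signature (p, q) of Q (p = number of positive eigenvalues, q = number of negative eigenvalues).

(0, 2)

Applying the same elementary operations to the rows and columns of A produces a congruent diagonal matrix with entries -1, -3.
Counting signs: 2 negative.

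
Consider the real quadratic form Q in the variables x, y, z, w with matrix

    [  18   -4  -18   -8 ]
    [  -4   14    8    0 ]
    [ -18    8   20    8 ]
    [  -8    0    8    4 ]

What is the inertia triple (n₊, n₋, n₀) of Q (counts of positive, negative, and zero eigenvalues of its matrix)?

(3, 1, 0)

An LDLᵀ factorisation of A has diagonal entries 18, 118/9, 46/59, -4/23.
So there are 3 positive, 1 negative pivots.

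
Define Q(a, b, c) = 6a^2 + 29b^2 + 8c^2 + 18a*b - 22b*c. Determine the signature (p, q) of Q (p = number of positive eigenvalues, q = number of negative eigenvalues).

(3, 0)

Write A = [[6, 9, 0], [9, 29, -11], [0, -11, 8]].
Congruent diagonalization of A (simultaneous row and column reduction) yields pivots 6, 31/2, 6/31.
That gives 3 positive pivots.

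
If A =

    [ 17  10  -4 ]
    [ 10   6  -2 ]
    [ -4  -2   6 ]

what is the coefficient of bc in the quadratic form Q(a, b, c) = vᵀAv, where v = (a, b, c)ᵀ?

-4

The coefficient of bc is A[2,3] + A[3,2] = 2·(-2) = -4.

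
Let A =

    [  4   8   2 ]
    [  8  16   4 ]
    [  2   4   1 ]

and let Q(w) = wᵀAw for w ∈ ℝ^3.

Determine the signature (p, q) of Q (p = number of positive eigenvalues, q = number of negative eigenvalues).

(1, 0)

Row-reducing A symmetrically gives the diagonal entries 4, 0, 0.
That gives 1 positive, 2 zero pivots.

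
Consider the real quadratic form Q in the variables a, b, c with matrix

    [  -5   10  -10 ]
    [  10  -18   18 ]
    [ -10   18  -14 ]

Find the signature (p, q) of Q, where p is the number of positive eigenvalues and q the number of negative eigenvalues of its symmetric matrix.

An LDLᵀ factorisation of A has diagonal entries -5, 2, 4.
Counting signs: 2 positive, 1 negative.

(2, 1)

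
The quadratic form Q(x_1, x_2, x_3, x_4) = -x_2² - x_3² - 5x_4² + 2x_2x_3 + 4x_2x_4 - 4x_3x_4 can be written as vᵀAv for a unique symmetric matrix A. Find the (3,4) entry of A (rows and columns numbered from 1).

The coefficient of x_3·x_4 in Q is -4. For a symmetric A this equals A[3,4] + A[4,3] = 2·A[3,4].
So A[3,4] = -4/2 = -2.

-2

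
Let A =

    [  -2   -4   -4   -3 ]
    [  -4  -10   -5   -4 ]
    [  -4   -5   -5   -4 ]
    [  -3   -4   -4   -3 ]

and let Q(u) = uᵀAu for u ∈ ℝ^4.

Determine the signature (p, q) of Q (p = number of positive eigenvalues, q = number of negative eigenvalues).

Row-reducing A symmetrically gives the diagonal entries -2, -2, 15/2, 1/6.
Counting signs: 2 positive, 2 negative.

(2, 2)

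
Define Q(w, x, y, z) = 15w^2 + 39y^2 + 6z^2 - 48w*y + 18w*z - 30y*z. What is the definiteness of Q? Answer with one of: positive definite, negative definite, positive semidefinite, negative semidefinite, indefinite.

The symmetric matrix is A = [[15, 0, -24, 9], [0, 0, 0, 0], [-24, 0, 39, -15], [9, 0, -15, 6]].
Symmetric row and column elimination reduces A to a congruent diagonal form with pivots 15, 0, 3/5, 0.
Counting signs: 2 positive, 2 zero.
Hence Q is positive semidefinite.

positive semidefinite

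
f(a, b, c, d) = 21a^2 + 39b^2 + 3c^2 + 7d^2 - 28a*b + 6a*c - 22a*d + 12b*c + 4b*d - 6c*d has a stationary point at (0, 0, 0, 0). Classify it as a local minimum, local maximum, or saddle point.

The Hessian at the origin is H = [[42, -28, 6, -22], [-28, 78, 12, 4], [6, 12, 6, -6], [-22, 4, -6, 14]].
Symmetric row and column elimination reduces H to a congruent diagonal form with pivots 42, 178/3, 516/623, 24/43.
Counting signs: 4 positive.
H is positive definite, so the origin is a strict local minimum.

local minimum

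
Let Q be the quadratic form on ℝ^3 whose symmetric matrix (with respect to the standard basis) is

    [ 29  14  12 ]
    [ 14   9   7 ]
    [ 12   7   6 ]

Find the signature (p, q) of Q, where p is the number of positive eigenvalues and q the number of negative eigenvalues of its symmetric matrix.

(3, 0)

Applying the same elementary operations to the rows and columns of A produces a congruent diagonal matrix with entries 29, 65/29, 5/13.
That gives 3 positive pivots.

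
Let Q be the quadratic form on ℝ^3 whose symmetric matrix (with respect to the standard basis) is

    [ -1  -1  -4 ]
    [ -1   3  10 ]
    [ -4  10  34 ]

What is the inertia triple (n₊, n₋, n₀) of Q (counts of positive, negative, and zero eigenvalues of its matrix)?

(2, 1, 0)

Symmetric row and column elimination reduces A to a congruent diagonal form with pivots -1, 4, 1.
Counting signs: 2 positive, 1 negative.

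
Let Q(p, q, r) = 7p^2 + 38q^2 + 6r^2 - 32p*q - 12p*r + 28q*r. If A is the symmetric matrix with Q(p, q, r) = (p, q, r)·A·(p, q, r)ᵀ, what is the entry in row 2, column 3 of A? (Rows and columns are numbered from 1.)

14

The coefficient of q·r in Q is 28. For a symmetric A this equals A[2,3] + A[3,2] = 2·A[2,3].
So A[2,3] = 28/2 = 14.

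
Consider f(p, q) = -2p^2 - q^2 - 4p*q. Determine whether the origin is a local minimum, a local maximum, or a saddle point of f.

The Hessian at the origin is H = [[-4, -4], [-4, -2]].
det H = -4·-2 − (-4)² = -8 < 0, so H is indefinite.
Therefore the origin is a saddle point.

saddle point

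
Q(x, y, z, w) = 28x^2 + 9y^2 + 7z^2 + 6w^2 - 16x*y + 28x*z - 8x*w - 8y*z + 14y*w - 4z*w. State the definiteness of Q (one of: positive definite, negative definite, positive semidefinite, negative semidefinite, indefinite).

positive semidefinite

The associated matrix is A = [[28, -8, 14, -4], [-8, 9, -4, 7], [14, -4, 7, -2], [-4, 7, -2, 6]].
Symmetric row and column elimination reduces A to a congruent diagonal form with pivots 28, 47/7, 0, 15/47.
That gives 3 positive, 1 zero pivots.
Hence Q is positive semidefinite.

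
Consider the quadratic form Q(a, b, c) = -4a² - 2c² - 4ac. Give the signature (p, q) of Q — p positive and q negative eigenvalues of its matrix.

The associated matrix is A = [[-4, 0, -2], [0, 0, 0], [-2, 0, -2]].
Symmetric row and column elimination reduces A to a congruent diagonal form with pivots -4, 0, -1.
So there are 2 negative, 1 zero pivots.

(0, 2)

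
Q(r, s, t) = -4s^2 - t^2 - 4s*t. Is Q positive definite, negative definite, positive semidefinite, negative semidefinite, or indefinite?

The symmetric matrix is A = [[0, 0, 0], [0, -4, -2], [0, -2, -1]].
Symmetric row and column elimination reduces A to a congruent diagonal form with pivots 0, -4, 0.
So there are 1 negative, 2 zero pivots.
Hence Q is negative semidefinite.

negative semidefinite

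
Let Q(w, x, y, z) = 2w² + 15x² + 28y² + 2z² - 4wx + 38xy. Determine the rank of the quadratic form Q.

4

Write A = [[2, -2, 0, 0], [-2, 15, 19, 0], [0, 19, 28, 0], [0, 0, 0, 2]].
Congruent diagonalization of A (simultaneous row and column reduction) yields pivots 2, 13, 3/13, 2.
That gives 4 positive pivots.
The rank is the number of nonzero pivots: 4.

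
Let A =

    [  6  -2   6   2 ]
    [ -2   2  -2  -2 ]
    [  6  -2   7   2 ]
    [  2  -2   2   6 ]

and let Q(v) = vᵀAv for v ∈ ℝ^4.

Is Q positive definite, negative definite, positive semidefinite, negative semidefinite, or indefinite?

Applying the same elementary operations to the rows and columns of A produces a congruent diagonal matrix with entries 6, 4/3, 1, 4.
So there are 4 positive pivots.
Hence Q is positive definite.

positive definite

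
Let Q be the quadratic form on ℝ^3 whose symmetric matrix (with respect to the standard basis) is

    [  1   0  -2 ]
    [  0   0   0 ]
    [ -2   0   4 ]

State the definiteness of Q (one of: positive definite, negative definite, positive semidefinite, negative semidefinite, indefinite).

positive semidefinite

Applying the same elementary operations to the rows and columns of A produces a congruent diagonal matrix with entries 1, 0, 0.
So there are 1 positive, 2 zero pivots.
Hence Q is positive semidefinite.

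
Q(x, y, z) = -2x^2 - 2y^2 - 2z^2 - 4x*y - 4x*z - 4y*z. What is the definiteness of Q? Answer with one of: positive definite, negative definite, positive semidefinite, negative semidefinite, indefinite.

negative semidefinite

Write A = [[-2, -2, -2], [-2, -2, -2], [-2, -2, -2]].
Congruent diagonalization of A (simultaneous row and column reduction) yields pivots -2, 0, 0.
Counting signs: 1 negative, 2 zero.
Hence Q is negative semidefinite.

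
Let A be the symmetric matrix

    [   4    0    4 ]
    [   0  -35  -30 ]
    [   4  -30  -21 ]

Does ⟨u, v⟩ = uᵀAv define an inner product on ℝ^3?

no

Row-reducing A symmetrically gives the diagonal entries 4, -35, 5/7.
That gives 2 positive, 1 negative pivots.
Hence Q is indefinite.
⟨·,·⟩ is an inner product exactly when A is positive definite.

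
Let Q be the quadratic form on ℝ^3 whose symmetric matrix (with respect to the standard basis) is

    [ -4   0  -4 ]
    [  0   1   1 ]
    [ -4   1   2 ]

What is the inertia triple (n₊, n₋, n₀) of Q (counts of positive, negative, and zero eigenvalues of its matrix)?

(2, 1, 0)

Symmetric row and column elimination reduces A to a congruent diagonal form with pivots -4, 1, 5.
That gives 2 positive, 1 negative pivots.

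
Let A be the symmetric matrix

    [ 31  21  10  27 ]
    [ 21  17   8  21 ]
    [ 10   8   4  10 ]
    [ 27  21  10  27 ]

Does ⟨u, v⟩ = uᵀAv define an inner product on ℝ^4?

Symmetric row and column elimination reduces A to a congruent diagonal form with pivots 31, 86/31, 10/43, 4/5.
That gives 4 positive pivots.
Hence Q is positive definite.
⟨·,·⟩ is an inner product exactly when A is positive definite.

yes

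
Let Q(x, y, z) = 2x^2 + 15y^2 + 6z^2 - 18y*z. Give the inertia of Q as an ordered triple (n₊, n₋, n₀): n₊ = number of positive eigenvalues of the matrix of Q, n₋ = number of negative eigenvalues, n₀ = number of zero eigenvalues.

(3, 0, 0)

The associated matrix is A = [[2, 0, 0], [0, 15, -9], [0, -9, 6]].
Applying the same elementary operations to the rows and columns of A produces a congruent diagonal matrix with entries 2, 15, 3/5.
That gives 3 positive pivots.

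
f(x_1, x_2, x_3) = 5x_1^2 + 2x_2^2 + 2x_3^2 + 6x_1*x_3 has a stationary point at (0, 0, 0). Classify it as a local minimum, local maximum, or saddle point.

local minimum

The Hessian at the origin is H = [[10, 0, 6], [0, 4, 0], [6, 0, 4]].
Applying the same elementary operations to the rows and columns of H produces a congruent diagonal matrix with entries 10, 4, 2/5.
Counting signs: 3 positive.
H is positive definite, so the origin is a strict local minimum.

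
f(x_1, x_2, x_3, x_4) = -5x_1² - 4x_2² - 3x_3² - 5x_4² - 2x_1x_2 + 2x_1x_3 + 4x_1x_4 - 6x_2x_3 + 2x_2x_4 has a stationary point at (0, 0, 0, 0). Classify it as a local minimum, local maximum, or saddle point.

The Hessian at the origin is H = [[-10, -2, 2, 4], [-2, -8, -6, 2], [2, -6, -6, 0], [4, 2, 0, -10]].
Applying the same elementary operations to the rows and columns of H produces a congruent diagonal matrix with entries -10, -38/5, -4/19, -8.
So there are 4 negative pivots.
H is negative definite, so the origin is a strict local maximum.

local maximum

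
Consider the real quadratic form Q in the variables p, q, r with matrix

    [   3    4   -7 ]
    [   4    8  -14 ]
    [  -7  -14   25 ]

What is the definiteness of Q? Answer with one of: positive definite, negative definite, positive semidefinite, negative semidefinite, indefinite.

positive definite

Applying the same elementary operations to the rows and columns of A produces a congruent diagonal matrix with entries 3, 8/3, 1/2.
So there are 3 positive pivots.
Hence Q is positive definite.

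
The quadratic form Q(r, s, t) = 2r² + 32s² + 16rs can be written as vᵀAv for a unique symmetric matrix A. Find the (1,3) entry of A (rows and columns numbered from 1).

0

The coefficient of r·t in Q is 0. For a symmetric A this equals A[1,3] + A[3,1] = 2·A[1,3].
So A[1,3] = 0/2 = 0.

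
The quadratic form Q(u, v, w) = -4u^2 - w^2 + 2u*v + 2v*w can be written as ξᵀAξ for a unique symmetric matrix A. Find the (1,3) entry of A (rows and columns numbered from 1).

The coefficient of u·w in Q is 0. For a symmetric A this equals A[1,3] + A[3,1] = 2·A[1,3].
So A[1,3] = 0/2 = 0.

0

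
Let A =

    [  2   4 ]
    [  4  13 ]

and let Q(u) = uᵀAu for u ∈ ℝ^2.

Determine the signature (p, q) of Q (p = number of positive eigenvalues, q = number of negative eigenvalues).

(2, 0)

Applying the same elementary operations to the rows and columns of A produces a congruent diagonal matrix with entries 2, 5.
That gives 2 positive pivots.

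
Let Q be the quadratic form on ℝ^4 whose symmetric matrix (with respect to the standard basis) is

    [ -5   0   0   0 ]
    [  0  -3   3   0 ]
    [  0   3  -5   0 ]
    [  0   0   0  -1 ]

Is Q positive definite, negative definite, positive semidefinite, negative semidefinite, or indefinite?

negative definite

Leading principal minors: Δ_1 = -5, Δ_2 = 15, Δ_3 = -30, Δ_4 = 30.
The signs alternate starting with Δ_1 < 0, so by Sylvester's criterion Q is negative definite.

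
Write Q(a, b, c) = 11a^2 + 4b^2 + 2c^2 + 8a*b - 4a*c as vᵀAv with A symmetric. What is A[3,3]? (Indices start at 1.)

The coefficient of c^2 in Q is 2, and that is exactly A[3,3].

2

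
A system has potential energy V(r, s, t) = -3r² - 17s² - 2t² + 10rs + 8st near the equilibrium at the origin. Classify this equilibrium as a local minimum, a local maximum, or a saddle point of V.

local maximum

The Hessian at the origin is H = [[-6, 10, 0], [10, -34, 8], [0, 8, -4]].
Applying the same elementary operations to the rows and columns of H produces a congruent diagonal matrix with entries -6, -52/3, -4/13.
That gives 3 negative pivots.
H is negative definite, so the origin is a strict local maximum.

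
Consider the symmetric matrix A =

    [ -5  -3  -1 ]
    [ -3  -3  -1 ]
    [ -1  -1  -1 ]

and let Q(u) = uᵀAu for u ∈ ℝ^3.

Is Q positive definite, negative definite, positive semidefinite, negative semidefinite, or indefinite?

Leading principal minors: Δ_1 = -5, Δ_2 = 6, Δ_3 = -4.
The signs alternate starting with Δ_1 < 0, so by Sylvester's criterion Q is negative definite.

negative definite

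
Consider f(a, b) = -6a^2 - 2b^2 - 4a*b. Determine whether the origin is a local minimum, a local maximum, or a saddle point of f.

local maximum

The Hessian at the origin is H = [[-12, -4], [-4, -4]].
det H = -12·-4 − (-4)² = 32 > 0 and H[1,1] = -12 < 0, so H is negative definite.
Therefore the origin is a local maximum.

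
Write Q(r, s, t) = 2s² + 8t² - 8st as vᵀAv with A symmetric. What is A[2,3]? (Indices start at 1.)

-4

The coefficient of s·t in Q is -8. For a symmetric A this equals A[2,3] + A[3,2] = 2·A[2,3].
So A[2,3] = -8/2 = -4.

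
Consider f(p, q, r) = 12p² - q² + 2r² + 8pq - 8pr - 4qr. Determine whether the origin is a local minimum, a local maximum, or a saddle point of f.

The Hessian at the origin is H = [[24, 8, -8], [8, -2, -4], [-8, -4, 4]].
An LDLᵀ factorisation of H has diagonal entries 24, -14/3, 12/7.
Counting signs: 2 positive, 1 negative.
H is indefinite, so the origin is a saddle point.

saddle point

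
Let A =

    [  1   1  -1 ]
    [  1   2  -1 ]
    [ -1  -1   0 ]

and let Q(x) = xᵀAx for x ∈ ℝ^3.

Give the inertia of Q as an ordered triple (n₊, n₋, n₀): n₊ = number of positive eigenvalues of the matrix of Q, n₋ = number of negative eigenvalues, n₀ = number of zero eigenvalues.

Applying the same elementary operations to the rows and columns of A produces a congruent diagonal matrix with entries 1, 1, -1.
Counting signs: 2 positive, 1 negative.

(2, 1, 0)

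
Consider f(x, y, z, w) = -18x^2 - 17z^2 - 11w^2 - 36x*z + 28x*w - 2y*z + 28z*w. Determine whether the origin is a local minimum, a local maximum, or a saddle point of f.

saddle point

The Hessian at the origin is H = [[-36, 0, -36, 28], [0, 0, -2, 0], [-36, -2, -34, 28], [28, 0, 28, -22]].
H is indefinite, so the origin is a saddle point.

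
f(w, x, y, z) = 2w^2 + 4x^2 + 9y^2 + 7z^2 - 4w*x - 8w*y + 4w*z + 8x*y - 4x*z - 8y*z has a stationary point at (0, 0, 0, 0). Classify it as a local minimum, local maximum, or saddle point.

local minimum

The Hessian at the origin is H = [[4, -4, -8, 4], [-4, 8, 8, -4], [-8, 8, 18, -8], [4, -4, -8, 14]].
Symmetric row and column elimination reduces H to a congruent diagonal form with pivots 4, 4, 2, 10.
That gives 4 positive pivots.
H is positive definite, so the origin is a strict local minimum.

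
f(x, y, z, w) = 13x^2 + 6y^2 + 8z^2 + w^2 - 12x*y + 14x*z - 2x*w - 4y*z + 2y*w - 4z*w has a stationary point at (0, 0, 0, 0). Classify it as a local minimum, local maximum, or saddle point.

The Hessian at the origin is H = [[26, -12, 14, -2], [-12, 12, -4, 2], [14, -4, 16, -4], [-2, 2, -4, 2]].
Symmetric row and column elimination reduces H to a congruent diagonal form with pivots 26, 84/13, 158/21, 15/79.
So there are 4 positive pivots.
H is positive definite, so the origin is a strict local minimum.

local minimum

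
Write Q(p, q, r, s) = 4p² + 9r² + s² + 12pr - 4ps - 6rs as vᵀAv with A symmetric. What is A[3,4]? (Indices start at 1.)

The coefficient of r·s in Q is -6. For a symmetric A this equals A[3,4] + A[4,3] = 2·A[3,4].
So A[3,4] = -6/2 = -3.

-3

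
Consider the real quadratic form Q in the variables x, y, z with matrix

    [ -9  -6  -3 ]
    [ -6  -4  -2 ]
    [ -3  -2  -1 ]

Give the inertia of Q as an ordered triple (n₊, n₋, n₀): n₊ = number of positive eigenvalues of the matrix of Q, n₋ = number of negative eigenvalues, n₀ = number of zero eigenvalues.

(0, 1, 2)

Row-reducing A symmetrically gives the diagonal entries -9, 0, 0.
So there are 1 negative, 2 zero pivots.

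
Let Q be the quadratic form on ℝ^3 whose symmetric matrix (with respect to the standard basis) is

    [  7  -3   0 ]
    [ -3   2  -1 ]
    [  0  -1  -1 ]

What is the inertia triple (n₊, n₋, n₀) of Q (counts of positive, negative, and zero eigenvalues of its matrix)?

(2, 1, 0)

Row-reducing A symmetrically gives the diagonal entries 7, 5/7, -12/5.
That gives 2 positive, 1 negative pivots.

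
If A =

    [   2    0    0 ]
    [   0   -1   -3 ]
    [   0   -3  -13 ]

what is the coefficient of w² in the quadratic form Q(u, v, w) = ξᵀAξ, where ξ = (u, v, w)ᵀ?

The coefficient of w² is the diagonal entry A[3,3] = -13.

-13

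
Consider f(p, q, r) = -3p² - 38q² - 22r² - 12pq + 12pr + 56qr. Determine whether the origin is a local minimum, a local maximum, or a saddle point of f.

The Hessian at the origin is H = [[-6, -12, 12], [-12, -76, 56], [12, 56, -44]].
Symmetric row and column elimination reduces H to a congruent diagonal form with pivots -6, -52, -4/13.
That gives 3 negative pivots.
H is negative definite, so the origin is a strict local maximum.

local maximum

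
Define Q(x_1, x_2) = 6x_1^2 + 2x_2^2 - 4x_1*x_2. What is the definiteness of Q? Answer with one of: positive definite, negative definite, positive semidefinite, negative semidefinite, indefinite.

The associated matrix is A = [[6, -2], [-2, 2]].
Congruent diagonalization of A (simultaneous row and column reduction) yields pivots 6, 4/3.
So there are 2 positive pivots.
Hence Q is positive definite.

positive definite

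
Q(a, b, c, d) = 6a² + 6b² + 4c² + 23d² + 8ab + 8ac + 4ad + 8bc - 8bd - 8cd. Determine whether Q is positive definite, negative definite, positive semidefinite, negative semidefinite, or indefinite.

positive definite

The symmetric matrix is A = [[6, 4, 4, 2], [4, 6, 4, -4], [4, 4, 4, -4], [2, -4, -4, 23]].
Applying the same elementary operations to the rows and columns of A produces a congruent diagonal matrix with entries 6, 10/3, 4/5, 1.
So there are 4 positive pivots.
Hence Q is positive definite.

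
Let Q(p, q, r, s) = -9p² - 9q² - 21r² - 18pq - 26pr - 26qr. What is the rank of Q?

The symmetric matrix is A = [[-9, -9, -13, 0], [-9, -9, -13, 0], [-13, -13, -21, 0], [0, 0, 0, 0]].
Congruent diagonalization of A (simultaneous row and column reduction) yields pivots -9, 0, -20/9, 0.
Counting signs: 2 negative, 2 zero.
The rank is the number of nonzero pivots: 2.

2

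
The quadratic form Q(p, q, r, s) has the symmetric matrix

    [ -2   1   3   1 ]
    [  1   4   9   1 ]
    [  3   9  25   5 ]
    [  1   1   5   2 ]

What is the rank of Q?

Symmetric row and column elimination reduces A to a congruent diagonal form with pivots -2, 9/2, 5, 1/5.
So there are 3 positive, 1 negative pivots.
The rank is the number of nonzero pivots: 4.

4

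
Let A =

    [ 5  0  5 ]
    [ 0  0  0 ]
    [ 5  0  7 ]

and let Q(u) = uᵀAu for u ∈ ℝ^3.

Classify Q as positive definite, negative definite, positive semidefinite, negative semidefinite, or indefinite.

positive semidefinite

Row-reducing A symmetrically gives the diagonal entries 5, 0, 2.
Counting signs: 2 positive, 1 zero.
Hence Q is positive semidefinite.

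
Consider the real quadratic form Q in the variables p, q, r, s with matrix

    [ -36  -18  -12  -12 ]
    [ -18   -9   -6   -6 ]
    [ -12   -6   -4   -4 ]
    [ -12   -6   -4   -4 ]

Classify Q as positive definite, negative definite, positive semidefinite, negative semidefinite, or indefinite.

negative semidefinite

Row-reducing A symmetrically gives the diagonal entries -36, 0, 0, 0.
So there are 1 negative, 3 zero pivots.
Hence Q is negative semidefinite.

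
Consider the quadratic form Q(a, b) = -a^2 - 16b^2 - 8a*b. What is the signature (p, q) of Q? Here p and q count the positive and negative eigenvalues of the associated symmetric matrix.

Write A = [[-1, -4], [-4, -16]].
Applying the same elementary operations to the rows and columns of A produces a congruent diagonal matrix with entries -1, 0.
So there are 1 negative, 1 zero pivots.

(0, 1)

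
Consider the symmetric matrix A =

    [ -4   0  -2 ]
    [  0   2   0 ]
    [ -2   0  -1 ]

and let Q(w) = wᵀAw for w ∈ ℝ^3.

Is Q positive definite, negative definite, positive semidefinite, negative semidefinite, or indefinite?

Symmetric row and column elimination reduces A to a congruent diagonal form with pivots -4, 2, 0.
That gives 1 positive, 1 negative, 1 zero pivots.
Hence Q is indefinite.

indefinite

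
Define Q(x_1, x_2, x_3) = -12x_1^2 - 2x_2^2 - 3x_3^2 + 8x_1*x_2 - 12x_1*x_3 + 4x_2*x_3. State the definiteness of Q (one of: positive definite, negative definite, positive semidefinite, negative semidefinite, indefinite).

The associated matrix is A = [[-12, 4, -6], [4, -2, 2], [-6, 2, -3]].
Row-reducing A symmetrically gives the diagonal entries -12, -2/3, 0.
So there are 2 negative, 1 zero pivots.
Hence Q is negative semidefinite.

negative semidefinite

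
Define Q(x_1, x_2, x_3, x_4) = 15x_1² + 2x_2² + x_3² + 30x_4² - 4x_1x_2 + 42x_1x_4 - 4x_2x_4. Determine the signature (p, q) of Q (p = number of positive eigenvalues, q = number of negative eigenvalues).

(4, 0)

Write A = [[15, -2, 0, 21], [-2, 2, 0, -2], [0, 0, 1, 0], [21, -2, 0, 30]].
Congruent diagonalization of A (simultaneous row and column reduction) yields pivots 15, 26/15, 1, 3/13.
That gives 4 positive pivots.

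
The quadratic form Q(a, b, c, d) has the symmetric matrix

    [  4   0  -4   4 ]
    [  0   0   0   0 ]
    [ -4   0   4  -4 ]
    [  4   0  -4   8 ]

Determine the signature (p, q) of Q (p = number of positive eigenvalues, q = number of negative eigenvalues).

(2, 0)

Symmetric row and column elimination reduces A to a congruent diagonal form with pivots 4, 0, 0, 4.
So there are 2 positive, 2 zero pivots.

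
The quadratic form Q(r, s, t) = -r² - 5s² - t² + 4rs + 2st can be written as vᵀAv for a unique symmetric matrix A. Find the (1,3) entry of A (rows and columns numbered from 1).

0

The coefficient of r·t in Q is 0. For a symmetric A this equals A[1,3] + A[3,1] = 2·A[1,3].
So A[1,3] = 0/2 = 0.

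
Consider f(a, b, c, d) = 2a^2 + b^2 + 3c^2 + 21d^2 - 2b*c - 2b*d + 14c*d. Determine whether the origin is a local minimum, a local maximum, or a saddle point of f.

The Hessian at the origin is H = [[4, 0, 0, 0], [0, 2, -2, -2], [0, -2, 6, 14], [0, -2, 14, 42]].
Symmetric row and column elimination reduces H to a congruent diagonal form with pivots 4, 2, 4, 4.
That gives 4 positive pivots.
H is positive definite, so the origin is a strict local minimum.

local minimum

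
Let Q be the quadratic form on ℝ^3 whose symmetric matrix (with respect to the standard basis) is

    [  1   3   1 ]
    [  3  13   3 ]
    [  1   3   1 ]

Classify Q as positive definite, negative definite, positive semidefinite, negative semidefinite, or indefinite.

Congruent diagonalization of A (simultaneous row and column reduction) yields pivots 1, 4, 0.
So there are 2 positive, 1 zero pivots.
Hence Q is positive semidefinite.

positive semidefinite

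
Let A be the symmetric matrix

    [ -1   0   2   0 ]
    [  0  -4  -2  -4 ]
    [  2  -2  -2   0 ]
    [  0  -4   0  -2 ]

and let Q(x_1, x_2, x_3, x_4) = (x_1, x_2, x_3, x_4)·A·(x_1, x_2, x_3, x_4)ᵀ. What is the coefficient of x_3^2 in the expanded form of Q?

The coefficient of x_3^2 is the diagonal entry A[3,3] = -2.

-2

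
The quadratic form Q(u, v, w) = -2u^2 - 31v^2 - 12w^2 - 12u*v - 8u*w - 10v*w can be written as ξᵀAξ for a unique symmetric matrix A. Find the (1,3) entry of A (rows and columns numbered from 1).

The coefficient of u·w in Q is -8. For a symmetric A this equals A[1,3] + A[3,1] = 2·A[1,3].
So A[1,3] = -8/2 = -4.

-4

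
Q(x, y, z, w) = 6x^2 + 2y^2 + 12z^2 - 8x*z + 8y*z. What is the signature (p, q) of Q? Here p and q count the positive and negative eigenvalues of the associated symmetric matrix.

(3, 0)

The symmetric matrix is A = [[6, 0, -4, 0], [0, 2, 4, 0], [-4, 4, 12, 0], [0, 0, 0, 0]].
Congruent diagonalization of A (simultaneous row and column reduction) yields pivots 6, 2, 4/3, 0.
So there are 3 positive, 1 zero pivots.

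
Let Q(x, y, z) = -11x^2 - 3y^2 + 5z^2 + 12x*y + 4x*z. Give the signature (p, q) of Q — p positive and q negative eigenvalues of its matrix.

Write A = [[-11, 6, 2], [6, -3, 0], [2, 0, 5]].
Row-reducing A symmetrically gives the diagonal entries -11, 3/11, 1.
That gives 2 positive, 1 negative pivots.

(2, 1)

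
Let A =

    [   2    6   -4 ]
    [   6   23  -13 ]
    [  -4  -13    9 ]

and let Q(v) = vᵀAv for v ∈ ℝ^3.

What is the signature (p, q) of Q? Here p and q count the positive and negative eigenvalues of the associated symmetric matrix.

(3, 0)

Applying the same elementary operations to the rows and columns of A produces a congruent diagonal matrix with entries 2, 5, 4/5.
Counting signs: 3 positive.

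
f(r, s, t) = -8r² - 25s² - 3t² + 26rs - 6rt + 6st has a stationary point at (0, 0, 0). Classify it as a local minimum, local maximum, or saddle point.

The Hessian at the origin is H = [[-16, 26, -6], [26, -50, 6], [-6, 6, -6]].
Applying the same elementary operations to the rows and columns of H produces a congruent diagonal matrix with entries -16, -31/4, -60/31.
So there are 3 negative pivots.
H is negative definite, so the origin is a strict local maximum.

local maximum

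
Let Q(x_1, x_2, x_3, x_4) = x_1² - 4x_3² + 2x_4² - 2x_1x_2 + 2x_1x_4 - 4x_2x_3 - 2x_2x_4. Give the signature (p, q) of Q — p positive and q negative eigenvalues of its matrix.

(2, 1)

The symmetric matrix is A = [[1, -1, 0, 1], [-1, 0, -2, -1], [0, -2, -4, 0], [1, -1, 0, 2]].
Row-reducing A symmetrically gives the diagonal entries 1, -1, 0, 1.
So there are 2 positive, 1 negative, 1 zero pivots.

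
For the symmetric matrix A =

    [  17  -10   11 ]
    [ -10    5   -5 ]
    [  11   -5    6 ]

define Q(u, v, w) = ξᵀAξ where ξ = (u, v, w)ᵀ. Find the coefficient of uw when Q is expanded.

22

The coefficient of uw is A[1,3] + A[3,1] = 2·11 = 22.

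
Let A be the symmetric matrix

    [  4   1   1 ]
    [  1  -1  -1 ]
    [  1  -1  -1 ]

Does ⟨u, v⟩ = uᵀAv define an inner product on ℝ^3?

Applying the same elementary operations to the rows and columns of A produces a congruent diagonal matrix with entries 4, -5/4, 0.
That gives 1 positive, 1 negative, 1 zero pivots.
Hence Q is indefinite.
⟨·,·⟩ is an inner product exactly when A is positive definite.

no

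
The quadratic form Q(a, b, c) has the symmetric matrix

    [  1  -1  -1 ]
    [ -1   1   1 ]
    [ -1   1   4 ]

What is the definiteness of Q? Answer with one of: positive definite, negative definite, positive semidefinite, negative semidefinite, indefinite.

positive semidefinite

Symmetric row and column elimination reduces A to a congruent diagonal form with pivots 1, 0, 3.
So there are 2 positive, 1 zero pivots.
Hence Q is positive semidefinite.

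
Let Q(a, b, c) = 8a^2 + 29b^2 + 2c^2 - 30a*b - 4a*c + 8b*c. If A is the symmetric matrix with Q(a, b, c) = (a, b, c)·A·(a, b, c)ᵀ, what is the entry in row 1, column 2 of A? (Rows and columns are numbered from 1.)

The coefficient of a·b in Q is -30. For a symmetric A this equals A[1,2] + A[2,1] = 2·A[1,2].
So A[1,2] = -30/2 = -15.

-15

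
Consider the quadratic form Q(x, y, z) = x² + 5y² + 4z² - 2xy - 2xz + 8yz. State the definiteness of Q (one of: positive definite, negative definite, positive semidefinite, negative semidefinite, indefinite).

positive definite

The associated matrix is A = [[1, -1, -1], [-1, 5, 4], [-1, 4, 4]].
Row-reducing A symmetrically gives the diagonal entries 1, 4, 3/4.
So there are 3 positive pivots.
Hence Q is positive definite.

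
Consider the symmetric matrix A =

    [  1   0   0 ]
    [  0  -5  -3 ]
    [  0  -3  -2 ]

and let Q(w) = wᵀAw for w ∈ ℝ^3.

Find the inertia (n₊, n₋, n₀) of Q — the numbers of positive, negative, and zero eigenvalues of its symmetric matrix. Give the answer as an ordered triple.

Row-reducing A symmetrically gives the diagonal entries 1, -5, -1/5.
That gives 1 positive, 2 negative pivots.

(1, 2, 0)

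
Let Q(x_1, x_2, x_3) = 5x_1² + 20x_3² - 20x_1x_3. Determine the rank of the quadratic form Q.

Write A = [[5, 0, -10], [0, 0, 0], [-10, 0, 20]].
Congruent diagonalization of A (simultaneous row and column reduction) yields pivots 5, 0, 0.
So there are 1 positive, 2 zero pivots.
The rank is the number of nonzero pivots: 1.

1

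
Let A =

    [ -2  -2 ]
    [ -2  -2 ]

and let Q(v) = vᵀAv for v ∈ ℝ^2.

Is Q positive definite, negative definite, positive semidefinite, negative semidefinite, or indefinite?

Applying the same elementary operations to the rows and columns of A produces a congruent diagonal matrix with entries -2, 0.
Counting signs: 1 negative, 1 zero.
Hence Q is negative semidefinite.

negative semidefinite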